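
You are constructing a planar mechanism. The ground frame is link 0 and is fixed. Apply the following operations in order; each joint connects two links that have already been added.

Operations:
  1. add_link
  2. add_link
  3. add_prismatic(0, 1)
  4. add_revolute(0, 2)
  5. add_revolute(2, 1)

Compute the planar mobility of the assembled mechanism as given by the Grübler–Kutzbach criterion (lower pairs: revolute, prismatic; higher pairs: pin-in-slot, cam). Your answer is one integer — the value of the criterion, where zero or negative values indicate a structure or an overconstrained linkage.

link 0 = ground. State L|J1|J2 = 1|0|0
+link1  2|0|0
+link2  3|0|0
P(0,1) f=1→J1  3|1|0
R(0,2) f=1→J1  3|2|0
R(2,1) f=1→J1  3|3|0
M = 3(3−1)−2·3−0 = 6−6−0 = 0

M = 0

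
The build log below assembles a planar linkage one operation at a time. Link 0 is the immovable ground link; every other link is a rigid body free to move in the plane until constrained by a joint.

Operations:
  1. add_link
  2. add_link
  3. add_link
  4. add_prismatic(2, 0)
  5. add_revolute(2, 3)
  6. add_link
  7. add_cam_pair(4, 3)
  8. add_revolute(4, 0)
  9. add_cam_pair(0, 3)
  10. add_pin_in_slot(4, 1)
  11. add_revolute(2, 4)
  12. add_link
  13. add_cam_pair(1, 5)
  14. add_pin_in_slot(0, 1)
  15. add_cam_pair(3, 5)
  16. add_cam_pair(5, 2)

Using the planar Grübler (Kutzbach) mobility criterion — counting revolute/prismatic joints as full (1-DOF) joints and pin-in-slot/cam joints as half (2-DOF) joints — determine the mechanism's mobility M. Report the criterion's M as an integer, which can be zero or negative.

[1;0;0] (link 0 is ground)
L+ [2;0;0]
L+ [3;0;0]
L+ [4;0;0]
P(2,0)∈J1 [4;1;0]
R(2,3)∈J1 [4;2;0]
L+ [5;2;0]
C(4,3)∈J2 [5;2;1]
R(4,0)∈J1 [5;3;1]
C(0,3)∈J2 [5;3;2]
PS(4,1)∈J2 [5;3;3]
R(2,4)∈J1 [5;4;3]
L+ [6;4;3]
C(1,5)∈J2 [6;4;4]
PS(0,1)∈J2 [6;4;5]
C(3,5)∈J2 [6;4;6]
C(5,2)∈J2 [6;4;7]
mobility = 15 − 8 − 7 = 0

M = 0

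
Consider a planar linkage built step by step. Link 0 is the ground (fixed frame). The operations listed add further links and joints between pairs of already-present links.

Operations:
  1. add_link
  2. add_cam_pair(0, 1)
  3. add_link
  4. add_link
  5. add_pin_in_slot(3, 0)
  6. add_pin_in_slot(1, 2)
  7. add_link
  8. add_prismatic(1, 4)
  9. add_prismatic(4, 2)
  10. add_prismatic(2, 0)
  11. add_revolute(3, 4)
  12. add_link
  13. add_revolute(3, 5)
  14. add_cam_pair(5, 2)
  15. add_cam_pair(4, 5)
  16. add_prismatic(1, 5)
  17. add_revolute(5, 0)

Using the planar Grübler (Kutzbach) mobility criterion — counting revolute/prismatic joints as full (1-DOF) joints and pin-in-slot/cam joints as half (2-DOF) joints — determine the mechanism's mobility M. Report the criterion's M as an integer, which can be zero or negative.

link 0 = ground. State L|J1|J2 = 1|0|0
+link1  2|0|0
C(0,1) f=2→J2  2|0|1
+link2  3|0|1
+link3  4|0|1
PS(3,0) f=2→J2  4|0|2
PS(1,2) f=2→J2  4|0|3
+link4  5|0|3
P(1,4) f=1→J1  5|1|3
P(4,2) f=1→J1  5|2|3
P(2,0) f=1→J1  5|3|3
R(3,4) f=1→J1  5|4|3
+link5  6|4|3
R(3,5) f=1→J1  6|5|3
C(5,2) f=2→J2  6|5|4
C(4,5) f=2→J2  6|5|5
P(1,5) f=1→J1  6|6|5
R(5,0) f=1→J1  6|7|5
M = 3(6−1)−2·7−5 = 15−14−5 = -4

M = -4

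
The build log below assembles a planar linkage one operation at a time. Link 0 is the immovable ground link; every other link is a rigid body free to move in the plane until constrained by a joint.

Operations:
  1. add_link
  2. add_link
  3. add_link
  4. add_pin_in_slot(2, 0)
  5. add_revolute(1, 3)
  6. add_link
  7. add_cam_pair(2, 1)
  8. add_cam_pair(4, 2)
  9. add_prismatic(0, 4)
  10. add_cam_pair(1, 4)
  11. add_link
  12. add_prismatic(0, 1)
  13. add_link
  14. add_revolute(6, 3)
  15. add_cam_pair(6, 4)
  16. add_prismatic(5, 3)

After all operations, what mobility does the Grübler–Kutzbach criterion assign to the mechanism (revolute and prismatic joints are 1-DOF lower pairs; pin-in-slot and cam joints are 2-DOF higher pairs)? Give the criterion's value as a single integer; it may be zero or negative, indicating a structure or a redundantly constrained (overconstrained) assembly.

M = 3

L=1 J1=0 J2=0
add link → L=2 J1=0 J2=0
add link → L=3 J1=0 J2=0
add link → L=4 J1=0 J2=0
PS@2,0 dof=2 J2 → L=4 J1=0 J2=1
R@1,3 dof=1 J1 → L=4 J1=1 J2=1
add link → L=5 J1=1 J2=1
C@2,1 dof=2 J2 → L=5 J1=1 J2=2
C@4,2 dof=2 J2 → L=5 J1=1 J2=3
P@0,4 dof=1 J1 → L=5 J1=2 J2=3
C@1,4 dof=2 J2 → L=5 J1=2 J2=4
add link → L=6 J1=2 J2=4
P@0,1 dof=1 J1 → L=6 J1=3 J2=4
add link → L=7 J1=3 J2=4
R@6,3 dof=1 J1 → L=7 J1=4 J2=4
C@6,4 dof=2 J2 → L=7 J1=4 J2=5
P@5,3 dof=1 J1 → L=7 J1=5 J2=5
M=3(L−1)−2J1−J2=3·6−2·5−5=3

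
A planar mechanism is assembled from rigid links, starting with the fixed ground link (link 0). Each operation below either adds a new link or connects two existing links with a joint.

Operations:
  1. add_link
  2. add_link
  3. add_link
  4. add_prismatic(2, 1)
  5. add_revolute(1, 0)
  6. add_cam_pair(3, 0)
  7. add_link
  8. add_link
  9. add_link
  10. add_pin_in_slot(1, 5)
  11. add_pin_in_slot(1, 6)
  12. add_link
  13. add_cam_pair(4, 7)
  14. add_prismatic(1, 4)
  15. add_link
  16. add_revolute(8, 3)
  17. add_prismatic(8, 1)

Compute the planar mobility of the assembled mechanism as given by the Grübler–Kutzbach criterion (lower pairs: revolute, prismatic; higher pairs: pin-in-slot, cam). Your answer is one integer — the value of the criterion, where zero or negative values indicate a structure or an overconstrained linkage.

M = 10

(L,J1,J2)=(1,0,0); link0 fixed
link1: (2,0,0)
link2: (3,0,0)
link3: (4,0,0)
P 2-1 [J1]: (4,1,0)
R 1-0 [J1]: (4,2,0)
C 3-0 [J2]: (4,2,1)
link4: (5,2,1)
link5: (6,2,1)
link6: (7,2,1)
PS 1-5 [J2]: (7,2,2)
PS 1-6 [J2]: (7,2,3)
link7: (8,2,3)
C 4-7 [J2]: (8,2,4)
P 1-4 [J1]: (8,3,4)
link8: (9,3,4)
R 8-3 [J1]: (9,4,4)
P 8-1 [J1]: (9,5,4)
Grübler: 3·8 − 2·5 − 4 = 10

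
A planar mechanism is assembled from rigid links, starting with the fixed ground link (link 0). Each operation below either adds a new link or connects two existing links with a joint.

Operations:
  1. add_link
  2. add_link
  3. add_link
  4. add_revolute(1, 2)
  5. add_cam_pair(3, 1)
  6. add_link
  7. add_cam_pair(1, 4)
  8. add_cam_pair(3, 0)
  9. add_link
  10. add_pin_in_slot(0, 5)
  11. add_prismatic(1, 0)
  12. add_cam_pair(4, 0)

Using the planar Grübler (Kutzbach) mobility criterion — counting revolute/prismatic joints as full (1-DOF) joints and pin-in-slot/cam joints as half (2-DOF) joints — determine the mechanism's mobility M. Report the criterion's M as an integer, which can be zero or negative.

(L,J1,J2)=(1,0,0); link0 fixed
link1: (2,0,0)
link2: (3,0,0)
link3: (4,0,0)
R 1-2 [J1]: (4,1,0)
C 3-1 [J2]: (4,1,1)
link4: (5,1,1)
C 1-4 [J2]: (5,1,2)
C 3-0 [J2]: (5,1,3)
link5: (6,1,3)
PS 0-5 [J2]: (6,1,4)
P 1-0 [J1]: (6,2,4)
C 4-0 [J2]: (6,2,5)
Grübler: 3·5 − 2·2 − 5 = 6

M = 6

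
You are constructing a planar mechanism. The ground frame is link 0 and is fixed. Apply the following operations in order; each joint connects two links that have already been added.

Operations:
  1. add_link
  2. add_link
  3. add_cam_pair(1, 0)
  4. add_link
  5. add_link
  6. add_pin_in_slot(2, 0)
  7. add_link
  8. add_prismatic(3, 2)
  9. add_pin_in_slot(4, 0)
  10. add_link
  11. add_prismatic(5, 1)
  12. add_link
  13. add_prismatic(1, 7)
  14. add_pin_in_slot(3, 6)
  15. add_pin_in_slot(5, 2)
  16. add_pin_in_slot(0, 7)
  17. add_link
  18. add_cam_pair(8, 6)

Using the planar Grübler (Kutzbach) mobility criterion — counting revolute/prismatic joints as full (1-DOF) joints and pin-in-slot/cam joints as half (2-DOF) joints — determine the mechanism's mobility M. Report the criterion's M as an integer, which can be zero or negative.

M = 11

(L,J1,J2)=(1,0,0); link0 fixed
link1: (2,0,0)
link2: (3,0,0)
C 1-0 [J2]: (3,0,1)
link3: (4,0,1)
link4: (5,0,1)
PS 2-0 [J2]: (5,0,2)
link5: (6,0,2)
P 3-2 [J1]: (6,1,2)
PS 4-0 [J2]: (6,1,3)
link6: (7,1,3)
P 5-1 [J1]: (7,2,3)
link7: (8,2,3)
P 1-7 [J1]: (8,3,3)
PS 3-6 [J2]: (8,3,4)
PS 5-2 [J2]: (8,3,5)
PS 0-7 [J2]: (8,3,6)
link8: (9,3,6)
C 8-6 [J2]: (9,3,7)
Grübler: 3·8 − 2·3 − 7 = 11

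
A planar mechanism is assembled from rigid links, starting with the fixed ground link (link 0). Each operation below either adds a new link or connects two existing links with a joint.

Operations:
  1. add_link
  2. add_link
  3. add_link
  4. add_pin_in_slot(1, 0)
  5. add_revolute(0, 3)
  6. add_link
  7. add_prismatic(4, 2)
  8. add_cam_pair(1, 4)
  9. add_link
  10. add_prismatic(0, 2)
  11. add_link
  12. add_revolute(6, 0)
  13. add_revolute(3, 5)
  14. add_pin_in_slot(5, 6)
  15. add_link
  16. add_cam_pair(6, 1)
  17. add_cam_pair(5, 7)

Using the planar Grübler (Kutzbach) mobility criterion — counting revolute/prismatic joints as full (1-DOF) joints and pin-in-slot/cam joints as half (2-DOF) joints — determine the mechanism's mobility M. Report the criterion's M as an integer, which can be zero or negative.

(L,J1,J2)=(1,0,0); link0 fixed
link1: (2,0,0)
link2: (3,0,0)
link3: (4,0,0)
PS 1-0 [J2]: (4,0,1)
R 0-3 [J1]: (4,1,1)
link4: (5,1,1)
P 4-2 [J1]: (5,2,1)
C 1-4 [J2]: (5,2,2)
link5: (6,2,2)
P 0-2 [J1]: (6,3,2)
link6: (7,3,2)
R 6-0 [J1]: (7,4,2)
R 3-5 [J1]: (7,5,2)
PS 5-6 [J2]: (7,5,3)
link7: (8,5,3)
C 6-1 [J2]: (8,5,4)
C 5-7 [J2]: (8,5,5)
Grübler: 3·7 − 2·5 − 5 = 6

M = 6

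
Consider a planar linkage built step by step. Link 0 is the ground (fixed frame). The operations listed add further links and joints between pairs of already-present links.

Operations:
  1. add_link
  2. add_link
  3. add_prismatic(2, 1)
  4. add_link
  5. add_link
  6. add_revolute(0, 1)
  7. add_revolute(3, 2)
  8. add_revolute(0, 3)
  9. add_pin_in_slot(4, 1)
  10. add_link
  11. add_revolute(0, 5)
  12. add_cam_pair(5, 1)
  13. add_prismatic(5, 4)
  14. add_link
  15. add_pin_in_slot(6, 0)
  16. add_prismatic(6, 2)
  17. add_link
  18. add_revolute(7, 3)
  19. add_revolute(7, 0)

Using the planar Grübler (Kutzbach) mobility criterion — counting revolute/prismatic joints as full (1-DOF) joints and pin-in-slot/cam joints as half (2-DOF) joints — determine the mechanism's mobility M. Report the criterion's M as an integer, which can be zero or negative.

L=1 J1=0 J2=0
add link → L=2 J1=0 J2=0
add link → L=3 J1=0 J2=0
P@2,1 dof=1 J1 → L=3 J1=1 J2=0
add link → L=4 J1=1 J2=0
add link → L=5 J1=1 J2=0
R@0,1 dof=1 J1 → L=5 J1=2 J2=0
R@3,2 dof=1 J1 → L=5 J1=3 J2=0
R@0,3 dof=1 J1 → L=5 J1=4 J2=0
PS@4,1 dof=2 J2 → L=5 J1=4 J2=1
add link → L=6 J1=4 J2=1
R@0,5 dof=1 J1 → L=6 J1=5 J2=1
C@5,1 dof=2 J2 → L=6 J1=5 J2=2
P@5,4 dof=1 J1 → L=6 J1=6 J2=2
add link → L=7 J1=6 J2=2
PS@6,0 dof=2 J2 → L=7 J1=6 J2=3
P@6,2 dof=1 J1 → L=7 J1=7 J2=3
add link → L=8 J1=7 J2=3
R@7,3 dof=1 J1 → L=8 J1=8 J2=3
R@7,0 dof=1 J1 → L=8 J1=9 J2=3
M=3(L−1)−2J1−J2=3·7−2·9−3=0

M = 0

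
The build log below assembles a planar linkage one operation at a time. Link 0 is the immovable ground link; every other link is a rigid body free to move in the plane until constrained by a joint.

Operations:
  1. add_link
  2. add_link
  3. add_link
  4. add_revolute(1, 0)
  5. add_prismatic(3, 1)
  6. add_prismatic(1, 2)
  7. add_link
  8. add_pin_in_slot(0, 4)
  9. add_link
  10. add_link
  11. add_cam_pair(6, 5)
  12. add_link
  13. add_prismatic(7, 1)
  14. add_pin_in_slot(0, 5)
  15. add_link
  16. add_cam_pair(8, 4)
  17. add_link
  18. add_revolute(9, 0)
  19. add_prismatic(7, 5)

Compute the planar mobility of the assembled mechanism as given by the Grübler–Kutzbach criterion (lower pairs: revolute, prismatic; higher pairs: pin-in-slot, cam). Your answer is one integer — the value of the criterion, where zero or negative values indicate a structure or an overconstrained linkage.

[1;0;0] (link 0 is ground)
L+ [2;0;0]
L+ [3;0;0]
L+ [4;0;0]
R(1,0)∈J1 [4;1;0]
P(3,1)∈J1 [4;2;0]
P(1,2)∈J1 [4;3;0]
L+ [5;3;0]
PS(0,4)∈J2 [5;3;1]
L+ [6;3;1]
L+ [7;3;1]
C(6,5)∈J2 [7;3;2]
L+ [8;3;2]
P(7,1)∈J1 [8;4;2]
PS(0,5)∈J2 [8;4;3]
L+ [9;4;3]
C(8,4)∈J2 [9;4;4]
L+ [10;4;4]
R(9,0)∈J1 [10;5;4]
P(7,5)∈J1 [10;6;4]
mobility = 27 − 12 − 4 = 11

M = 11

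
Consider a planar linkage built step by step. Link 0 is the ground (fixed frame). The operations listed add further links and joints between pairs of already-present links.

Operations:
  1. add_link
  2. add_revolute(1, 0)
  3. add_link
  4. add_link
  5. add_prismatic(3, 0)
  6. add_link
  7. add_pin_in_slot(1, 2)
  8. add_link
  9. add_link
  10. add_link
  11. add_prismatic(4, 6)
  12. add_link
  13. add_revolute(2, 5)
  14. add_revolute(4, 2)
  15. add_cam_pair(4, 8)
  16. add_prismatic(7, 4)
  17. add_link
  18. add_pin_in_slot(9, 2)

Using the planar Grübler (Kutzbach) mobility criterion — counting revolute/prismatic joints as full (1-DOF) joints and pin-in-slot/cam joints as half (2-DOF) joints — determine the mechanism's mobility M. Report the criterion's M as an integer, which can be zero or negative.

M = 12

link 0 = ground. State L|J1|J2 = 1|0|0
+link1  2|0|0
R(1,0) f=1→J1  2|1|0
+link2  3|1|0
+link3  4|1|0
P(3,0) f=1→J1  4|2|0
+link4  5|2|0
PS(1,2) f=2→J2  5|2|1
+link5  6|2|1
+link6  7|2|1
+link7  8|2|1
P(4,6) f=1→J1  8|3|1
+link8  9|3|1
R(2,5) f=1→J1  9|4|1
R(4,2) f=1→J1  9|5|1
C(4,8) f=2→J2  9|5|2
P(7,4) f=1→J1  9|6|2
+link9  10|6|2
PS(9,2) f=2→J2  10|6|3
M = 3(10−1)−2·6−3 = 27−12−3 = 12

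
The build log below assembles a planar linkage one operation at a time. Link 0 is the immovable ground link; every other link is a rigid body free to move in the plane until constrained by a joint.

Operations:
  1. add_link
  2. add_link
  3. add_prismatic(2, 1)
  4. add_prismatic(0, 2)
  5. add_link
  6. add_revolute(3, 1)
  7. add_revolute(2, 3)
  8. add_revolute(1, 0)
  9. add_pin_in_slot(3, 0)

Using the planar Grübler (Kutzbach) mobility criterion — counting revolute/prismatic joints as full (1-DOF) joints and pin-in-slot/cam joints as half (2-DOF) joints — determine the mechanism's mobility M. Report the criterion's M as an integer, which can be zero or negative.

M = -2

[1;0;0] (link 0 is ground)
L+ [2;0;0]
L+ [3;0;0]
P(2,1)∈J1 [3;1;0]
P(0,2)∈J1 [3;2;0]
L+ [4;2;0]
R(3,1)∈J1 [4;3;0]
R(2,3)∈J1 [4;4;0]
R(1,0)∈J1 [4;5;0]
PS(3,0)∈J2 [4;5;1]
mobility = 9 − 10 − 1 = -2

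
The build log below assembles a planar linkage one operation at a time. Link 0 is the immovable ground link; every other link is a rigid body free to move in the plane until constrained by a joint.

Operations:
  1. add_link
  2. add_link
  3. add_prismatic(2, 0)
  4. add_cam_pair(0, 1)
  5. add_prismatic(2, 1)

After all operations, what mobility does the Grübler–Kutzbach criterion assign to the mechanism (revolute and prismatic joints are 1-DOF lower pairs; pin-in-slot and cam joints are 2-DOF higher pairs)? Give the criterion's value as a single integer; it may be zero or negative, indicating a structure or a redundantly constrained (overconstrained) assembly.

M = 1

(L,J1,J2)=(1,0,0); link0 fixed
link1: (2,0,0)
link2: (3,0,0)
P 2-0 [J1]: (3,1,0)
C 0-1 [J2]: (3,1,1)
P 2-1 [J1]: (3,2,1)
Grübler: 3·2 − 2·2 − 1 = 1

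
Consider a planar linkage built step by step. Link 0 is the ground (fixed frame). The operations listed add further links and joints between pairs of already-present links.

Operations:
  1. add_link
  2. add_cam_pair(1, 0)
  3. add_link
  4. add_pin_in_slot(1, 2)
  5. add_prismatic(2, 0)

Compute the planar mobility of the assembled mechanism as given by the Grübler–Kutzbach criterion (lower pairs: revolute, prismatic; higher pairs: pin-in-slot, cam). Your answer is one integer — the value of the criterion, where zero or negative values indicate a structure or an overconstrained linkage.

M = 2

L=1 J1=0 J2=0
add link → L=2 J1=0 J2=0
C@1,0 dof=2 J2 → L=2 J1=0 J2=1
add link → L=3 J1=0 J2=1
PS@1,2 dof=2 J2 → L=3 J1=0 J2=2
P@2,0 dof=1 J1 → L=3 J1=1 J2=2
M=3(L−1)−2J1−J2=3·2−2·1−2=2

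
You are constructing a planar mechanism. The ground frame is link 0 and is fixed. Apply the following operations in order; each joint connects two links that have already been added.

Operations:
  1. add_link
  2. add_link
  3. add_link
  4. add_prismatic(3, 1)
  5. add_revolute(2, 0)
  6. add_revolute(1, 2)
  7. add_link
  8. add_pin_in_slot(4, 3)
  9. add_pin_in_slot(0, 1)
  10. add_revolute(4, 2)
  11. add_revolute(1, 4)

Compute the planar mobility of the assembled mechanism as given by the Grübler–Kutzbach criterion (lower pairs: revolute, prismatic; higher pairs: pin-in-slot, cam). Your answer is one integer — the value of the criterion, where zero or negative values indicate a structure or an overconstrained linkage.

M = 0

ground; <1,0,0>
#1 <2,0,0>
#2 <3,0,0>
#3 <4,0,0>
P:3↔1 J1 <4,1,0>
R:2↔0 J1 <4,2,0>
R:1↔2 J1 <4,3,0>
#4 <5,3,0>
PS:4↔3 J2 <5,3,1>
PS:0↔1 J2 <5,3,2>
R:4↔2 J1 <5,4,2>
R:1↔4 J1 <5,5,2>
3×4 − 2×5 − 1×2 = 0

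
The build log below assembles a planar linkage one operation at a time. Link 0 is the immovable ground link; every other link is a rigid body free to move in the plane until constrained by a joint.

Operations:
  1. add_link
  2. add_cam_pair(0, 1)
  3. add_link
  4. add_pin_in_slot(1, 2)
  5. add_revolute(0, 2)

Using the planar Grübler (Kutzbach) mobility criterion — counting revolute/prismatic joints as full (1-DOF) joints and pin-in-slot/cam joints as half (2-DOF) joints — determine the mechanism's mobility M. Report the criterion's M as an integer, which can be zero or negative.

M = 2

L=1 J1=0 J2=0
add link → L=2 J1=0 J2=0
C@0,1 dof=2 J2 → L=2 J1=0 J2=1
add link → L=3 J1=0 J2=1
PS@1,2 dof=2 J2 → L=3 J1=0 J2=2
R@0,2 dof=1 J1 → L=3 J1=1 J2=2
M=3(L−1)−2J1−J2=3·2−2·1−2=2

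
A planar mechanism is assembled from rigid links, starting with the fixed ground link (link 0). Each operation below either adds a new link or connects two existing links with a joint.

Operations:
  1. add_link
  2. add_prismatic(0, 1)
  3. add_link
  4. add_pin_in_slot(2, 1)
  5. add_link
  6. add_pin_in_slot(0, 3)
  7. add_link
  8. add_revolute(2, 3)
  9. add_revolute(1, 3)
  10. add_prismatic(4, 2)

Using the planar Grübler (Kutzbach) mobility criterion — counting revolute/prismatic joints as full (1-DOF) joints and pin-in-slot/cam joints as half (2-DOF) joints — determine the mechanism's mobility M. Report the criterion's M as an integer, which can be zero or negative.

M = 2

(L,J1,J2)=(1,0,0); link0 fixed
link1: (2,0,0)
P 0-1 [J1]: (2,1,0)
link2: (3,1,0)
PS 2-1 [J2]: (3,1,1)
link3: (4,1,1)
PS 0-3 [J2]: (4,1,2)
link4: (5,1,2)
R 2-3 [J1]: (5,2,2)
R 1-3 [J1]: (5,3,2)
P 4-2 [J1]: (5,4,2)
Grübler: 3·4 − 2·4 − 2 = 2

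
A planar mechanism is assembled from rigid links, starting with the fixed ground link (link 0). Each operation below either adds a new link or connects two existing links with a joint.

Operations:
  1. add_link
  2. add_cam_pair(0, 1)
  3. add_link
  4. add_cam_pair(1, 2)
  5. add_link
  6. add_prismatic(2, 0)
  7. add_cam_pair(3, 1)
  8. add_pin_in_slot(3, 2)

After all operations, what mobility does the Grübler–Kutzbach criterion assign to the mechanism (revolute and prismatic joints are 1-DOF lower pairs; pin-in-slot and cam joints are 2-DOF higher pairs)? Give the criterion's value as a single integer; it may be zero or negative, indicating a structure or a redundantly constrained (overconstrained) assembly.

ground; <1,0,0>
#1 <2,0,0>
C:0↔1 J2 <2,0,1>
#2 <3,0,1>
C:1↔2 J2 <3,0,2>
#3 <4,0,2>
P:2↔0 J1 <4,1,2>
C:3↔1 J2 <4,1,3>
PS:3↔2 J2 <4,1,4>
3×3 − 2×1 − 1×4 = 3

M = 3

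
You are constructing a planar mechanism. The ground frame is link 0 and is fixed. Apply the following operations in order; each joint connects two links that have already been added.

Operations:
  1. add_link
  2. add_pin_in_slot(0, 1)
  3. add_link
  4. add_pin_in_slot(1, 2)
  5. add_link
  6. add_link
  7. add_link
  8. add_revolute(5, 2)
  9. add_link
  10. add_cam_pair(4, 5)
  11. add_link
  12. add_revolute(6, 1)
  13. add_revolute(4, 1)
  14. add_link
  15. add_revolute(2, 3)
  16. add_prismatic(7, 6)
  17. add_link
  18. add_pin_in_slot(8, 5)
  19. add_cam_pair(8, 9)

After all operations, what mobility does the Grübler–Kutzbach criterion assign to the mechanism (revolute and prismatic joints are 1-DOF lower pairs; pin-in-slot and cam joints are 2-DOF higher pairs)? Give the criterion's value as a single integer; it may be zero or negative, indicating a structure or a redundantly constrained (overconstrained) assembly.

[1;0;0] (link 0 is ground)
L+ [2;0;0]
PS(0,1)∈J2 [2;0;1]
L+ [3;0;1]
PS(1,2)∈J2 [3;0;2]
L+ [4;0;2]
L+ [5;0;2]
L+ [6;0;2]
R(5,2)∈J1 [6;1;2]
L+ [7;1;2]
C(4,5)∈J2 [7;1;3]
L+ [8;1;3]
R(6,1)∈J1 [8;2;3]
R(4,1)∈J1 [8;3;3]
L+ [9;3;3]
R(2,3)∈J1 [9;4;3]
P(7,6)∈J1 [9;5;3]
L+ [10;5;3]
PS(8,5)∈J2 [10;5;4]
C(8,9)∈J2 [10;5;5]
mobility = 27 − 10 − 5 = 12

M = 12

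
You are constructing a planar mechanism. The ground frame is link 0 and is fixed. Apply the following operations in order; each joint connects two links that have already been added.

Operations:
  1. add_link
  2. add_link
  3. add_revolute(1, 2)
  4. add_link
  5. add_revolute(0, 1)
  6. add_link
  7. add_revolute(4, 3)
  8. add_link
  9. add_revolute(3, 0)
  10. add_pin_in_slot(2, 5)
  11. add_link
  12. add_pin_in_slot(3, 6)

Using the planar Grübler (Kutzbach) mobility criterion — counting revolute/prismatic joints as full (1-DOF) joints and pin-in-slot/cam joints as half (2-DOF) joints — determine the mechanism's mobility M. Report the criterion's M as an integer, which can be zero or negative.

link 0 = ground. State L|J1|J2 = 1|0|0
+link1  2|0|0
+link2  3|0|0
R(1,2) f=1→J1  3|1|0
+link3  4|1|0
R(0,1) f=1→J1  4|2|0
+link4  5|2|0
R(4,3) f=1→J1  5|3|0
+link5  6|3|0
R(3,0) f=1→J1  6|4|0
PS(2,5) f=2→J2  6|4|1
+link6  7|4|1
PS(3,6) f=2→J2  7|4|2
M = 3(7−1)−2·4−2 = 18−8−2 = 8

M = 8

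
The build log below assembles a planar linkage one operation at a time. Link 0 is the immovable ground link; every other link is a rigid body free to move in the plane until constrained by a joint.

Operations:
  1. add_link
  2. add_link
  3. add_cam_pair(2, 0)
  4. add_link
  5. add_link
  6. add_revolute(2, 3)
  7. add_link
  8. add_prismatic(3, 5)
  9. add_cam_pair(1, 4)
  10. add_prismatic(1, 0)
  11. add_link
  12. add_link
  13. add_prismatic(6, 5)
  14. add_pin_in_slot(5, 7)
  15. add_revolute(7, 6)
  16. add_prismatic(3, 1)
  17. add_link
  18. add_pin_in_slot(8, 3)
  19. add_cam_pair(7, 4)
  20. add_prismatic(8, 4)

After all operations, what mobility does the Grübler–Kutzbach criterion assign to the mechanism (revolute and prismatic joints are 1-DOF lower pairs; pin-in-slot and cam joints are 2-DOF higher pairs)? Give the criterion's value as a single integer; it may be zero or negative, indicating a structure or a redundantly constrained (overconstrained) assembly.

M = 5

[1;0;0] (link 0 is ground)
L+ [2;0;0]
L+ [3;0;0]
C(2,0)∈J2 [3;0;1]
L+ [4;0;1]
L+ [5;0;1]
R(2,3)∈J1 [5;1;1]
L+ [6;1;1]
P(3,5)∈J1 [6;2;1]
C(1,4)∈J2 [6;2;2]
P(1,0)∈J1 [6;3;2]
L+ [7;3;2]
L+ [8;3;2]
P(6,5)∈J1 [8;4;2]
PS(5,7)∈J2 [8;4;3]
R(7,6)∈J1 [8;5;3]
P(3,1)∈J1 [8;6;3]
L+ [9;6;3]
PS(8,3)∈J2 [9;6;4]
C(7,4)∈J2 [9;6;5]
P(8,4)∈J1 [9;7;5]
mobility = 24 − 14 − 5 = 5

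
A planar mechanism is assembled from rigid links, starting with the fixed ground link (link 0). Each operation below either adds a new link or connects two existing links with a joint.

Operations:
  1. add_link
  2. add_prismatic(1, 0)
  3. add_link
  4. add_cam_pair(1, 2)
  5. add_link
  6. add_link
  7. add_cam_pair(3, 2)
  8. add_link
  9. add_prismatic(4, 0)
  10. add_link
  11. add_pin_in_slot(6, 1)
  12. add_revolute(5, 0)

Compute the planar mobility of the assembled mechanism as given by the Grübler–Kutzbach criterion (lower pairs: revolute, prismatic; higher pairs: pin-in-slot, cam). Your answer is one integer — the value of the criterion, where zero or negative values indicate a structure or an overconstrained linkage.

L=1 J1=0 J2=0
add link → L=2 J1=0 J2=0
P@1,0 dof=1 J1 → L=2 J1=1 J2=0
add link → L=3 J1=1 J2=0
C@1,2 dof=2 J2 → L=3 J1=1 J2=1
add link → L=4 J1=1 J2=1
add link → L=5 J1=1 J2=1
C@3,2 dof=2 J2 → L=5 J1=1 J2=2
add link → L=6 J1=1 J2=2
P@4,0 dof=1 J1 → L=6 J1=2 J2=2
add link → L=7 J1=2 J2=2
PS@6,1 dof=2 J2 → L=7 J1=2 J2=3
R@5,0 dof=1 J1 → L=7 J1=3 J2=3
M=3(L−1)−2J1−J2=3·6−2·3−3=9

M = 9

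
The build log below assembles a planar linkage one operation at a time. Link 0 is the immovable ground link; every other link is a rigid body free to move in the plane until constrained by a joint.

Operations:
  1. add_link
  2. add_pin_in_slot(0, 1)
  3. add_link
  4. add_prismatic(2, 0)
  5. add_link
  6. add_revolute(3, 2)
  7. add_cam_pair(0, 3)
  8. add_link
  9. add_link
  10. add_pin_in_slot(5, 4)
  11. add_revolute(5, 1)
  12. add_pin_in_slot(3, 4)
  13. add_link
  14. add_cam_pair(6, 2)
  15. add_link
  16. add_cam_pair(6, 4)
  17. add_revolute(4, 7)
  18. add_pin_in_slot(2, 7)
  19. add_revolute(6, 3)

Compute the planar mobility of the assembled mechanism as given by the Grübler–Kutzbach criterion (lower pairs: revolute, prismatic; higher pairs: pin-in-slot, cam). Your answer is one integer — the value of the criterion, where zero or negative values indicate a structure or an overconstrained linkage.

M = 4

link 0 = ground. State L|J1|J2 = 1|0|0
+link1  2|0|0
PS(0,1) f=2→J2  2|0|1
+link2  3|0|1
P(2,0) f=1→J1  3|1|1
+link3  4|1|1
R(3,2) f=1→J1  4|2|1
C(0,3) f=2→J2  4|2|2
+link4  5|2|2
+link5  6|2|2
PS(5,4) f=2→J2  6|2|3
R(5,1) f=1→J1  6|3|3
PS(3,4) f=2→J2  6|3|4
+link6  7|3|4
C(6,2) f=2→J2  7|3|5
+link7  8|3|5
C(6,4) f=2→J2  8|3|6
R(4,7) f=1→J1  8|4|6
PS(2,7) f=2→J2  8|4|7
R(6,3) f=1→J1  8|5|7
M = 3(8−1)−2·5−7 = 21−10−7 = 4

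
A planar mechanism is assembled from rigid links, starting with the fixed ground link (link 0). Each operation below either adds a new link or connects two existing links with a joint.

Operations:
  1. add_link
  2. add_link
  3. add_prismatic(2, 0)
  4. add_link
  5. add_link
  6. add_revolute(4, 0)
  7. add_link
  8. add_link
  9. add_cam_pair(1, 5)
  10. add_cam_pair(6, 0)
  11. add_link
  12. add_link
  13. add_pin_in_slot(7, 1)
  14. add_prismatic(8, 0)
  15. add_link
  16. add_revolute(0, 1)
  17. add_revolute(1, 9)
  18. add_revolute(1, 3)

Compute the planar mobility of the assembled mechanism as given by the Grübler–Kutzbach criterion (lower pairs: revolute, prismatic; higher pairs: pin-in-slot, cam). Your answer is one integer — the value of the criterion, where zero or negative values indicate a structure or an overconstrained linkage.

L=1 J1=0 J2=0
add link → L=2 J1=0 J2=0
add link → L=3 J1=0 J2=0
P@2,0 dof=1 J1 → L=3 J1=1 J2=0
add link → L=4 J1=1 J2=0
add link → L=5 J1=1 J2=0
R@4,0 dof=1 J1 → L=5 J1=2 J2=0
add link → L=6 J1=2 J2=0
add link → L=7 J1=2 J2=0
C@1,5 dof=2 J2 → L=7 J1=2 J2=1
C@6,0 dof=2 J2 → L=7 J1=2 J2=2
add link → L=8 J1=2 J2=2
add link → L=9 J1=2 J2=2
PS@7,1 dof=2 J2 → L=9 J1=2 J2=3
P@8,0 dof=1 J1 → L=9 J1=3 J2=3
add link → L=10 J1=3 J2=3
R@0,1 dof=1 J1 → L=10 J1=4 J2=3
R@1,9 dof=1 J1 → L=10 J1=5 J2=3
R@1,3 dof=1 J1 → L=10 J1=6 J2=3
M=3(L−1)−2J1−J2=3·9−2·6−3=12

M = 12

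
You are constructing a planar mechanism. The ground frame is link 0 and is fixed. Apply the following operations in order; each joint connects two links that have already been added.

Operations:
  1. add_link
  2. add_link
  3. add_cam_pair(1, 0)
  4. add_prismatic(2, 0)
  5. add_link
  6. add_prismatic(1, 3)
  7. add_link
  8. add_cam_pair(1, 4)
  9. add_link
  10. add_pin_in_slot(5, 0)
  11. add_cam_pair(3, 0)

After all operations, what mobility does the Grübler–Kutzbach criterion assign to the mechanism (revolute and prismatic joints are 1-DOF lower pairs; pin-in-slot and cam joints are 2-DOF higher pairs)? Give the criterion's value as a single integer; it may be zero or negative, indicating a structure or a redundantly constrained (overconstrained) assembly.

L=1 J1=0 J2=0
add link → L=2 J1=0 J2=0
add link → L=3 J1=0 J2=0
C@1,0 dof=2 J2 → L=3 J1=0 J2=1
P@2,0 dof=1 J1 → L=3 J1=1 J2=1
add link → L=4 J1=1 J2=1
P@1,3 dof=1 J1 → L=4 J1=2 J2=1
add link → L=5 J1=2 J2=1
C@1,4 dof=2 J2 → L=5 J1=2 J2=2
add link → L=6 J1=2 J2=2
PS@5,0 dof=2 J2 → L=6 J1=2 J2=3
C@3,0 dof=2 J2 → L=6 J1=2 J2=4
M=3(L−1)−2J1−J2=3·5−2·2−4=7

M = 7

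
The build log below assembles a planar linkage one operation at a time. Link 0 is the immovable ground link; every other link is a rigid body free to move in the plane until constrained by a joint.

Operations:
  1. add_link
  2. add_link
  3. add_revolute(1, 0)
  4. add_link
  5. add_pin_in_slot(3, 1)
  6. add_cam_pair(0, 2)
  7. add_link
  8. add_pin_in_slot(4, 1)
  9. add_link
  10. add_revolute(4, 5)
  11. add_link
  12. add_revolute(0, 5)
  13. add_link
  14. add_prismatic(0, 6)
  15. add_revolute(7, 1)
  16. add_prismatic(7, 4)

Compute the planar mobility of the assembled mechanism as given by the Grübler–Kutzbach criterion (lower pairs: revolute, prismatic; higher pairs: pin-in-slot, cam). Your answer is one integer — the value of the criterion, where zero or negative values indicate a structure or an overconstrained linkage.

ground; <1,0,0>
#1 <2,0,0>
#2 <3,0,0>
R:1↔0 J1 <3,1,0>
#3 <4,1,0>
PS:3↔1 J2 <4,1,1>
C:0↔2 J2 <4,1,2>
#4 <5,1,2>
PS:4↔1 J2 <5,1,3>
#5 <6,1,3>
R:4↔5 J1 <6,2,3>
#6 <7,2,3>
R:0↔5 J1 <7,3,3>
#7 <8,3,3>
P:0↔6 J1 <8,4,3>
R:7↔1 J1 <8,5,3>
P:7↔4 J1 <8,6,3>
3×7 − 2×6 − 1×3 = 6

M = 6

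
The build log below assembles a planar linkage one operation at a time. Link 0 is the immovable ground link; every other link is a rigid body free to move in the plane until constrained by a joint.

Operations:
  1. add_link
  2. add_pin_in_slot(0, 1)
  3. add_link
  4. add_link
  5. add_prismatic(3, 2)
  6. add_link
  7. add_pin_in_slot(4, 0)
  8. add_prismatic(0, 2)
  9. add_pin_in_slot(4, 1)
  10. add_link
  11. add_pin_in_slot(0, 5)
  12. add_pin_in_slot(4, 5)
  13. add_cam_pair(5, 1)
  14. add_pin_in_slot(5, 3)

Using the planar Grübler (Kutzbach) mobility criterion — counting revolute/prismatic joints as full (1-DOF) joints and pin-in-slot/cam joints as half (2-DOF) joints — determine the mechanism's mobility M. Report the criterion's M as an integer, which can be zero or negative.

L=1 J1=0 J2=0
add link → L=2 J1=0 J2=0
PS@0,1 dof=2 J2 → L=2 J1=0 J2=1
add link → L=3 J1=0 J2=1
add link → L=4 J1=0 J2=1
P@3,2 dof=1 J1 → L=4 J1=1 J2=1
add link → L=5 J1=1 J2=1
PS@4,0 dof=2 J2 → L=5 J1=1 J2=2
P@0,2 dof=1 J1 → L=5 J1=2 J2=2
PS@4,1 dof=2 J2 → L=5 J1=2 J2=3
add link → L=6 J1=2 J2=3
PS@0,5 dof=2 J2 → L=6 J1=2 J2=4
PS@4,5 dof=2 J2 → L=6 J1=2 J2=5
C@5,1 dof=2 J2 → L=6 J1=2 J2=6
PS@5,3 dof=2 J2 → L=6 J1=2 J2=7
M=3(L−1)−2J1−J2=3·5−2·2−7=4

M = 4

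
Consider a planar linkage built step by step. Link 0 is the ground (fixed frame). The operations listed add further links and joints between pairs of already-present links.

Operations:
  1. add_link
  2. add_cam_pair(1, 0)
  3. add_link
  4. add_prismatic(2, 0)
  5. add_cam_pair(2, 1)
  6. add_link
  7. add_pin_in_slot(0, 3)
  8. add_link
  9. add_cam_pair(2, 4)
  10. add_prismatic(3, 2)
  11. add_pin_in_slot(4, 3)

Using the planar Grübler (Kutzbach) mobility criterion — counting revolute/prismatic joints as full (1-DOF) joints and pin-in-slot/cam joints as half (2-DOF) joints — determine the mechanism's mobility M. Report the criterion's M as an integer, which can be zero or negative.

M = 3

[1;0;0] (link 0 is ground)
L+ [2;0;0]
C(1,0)∈J2 [2;0;1]
L+ [3;0;1]
P(2,0)∈J1 [3;1;1]
C(2,1)∈J2 [3;1;2]
L+ [4;1;2]
PS(0,3)∈J2 [4;1;3]
L+ [5;1;3]
C(2,4)∈J2 [5;1;4]
P(3,2)∈J1 [5;2;4]
PS(4,3)∈J2 [5;2;5]
mobility = 12 − 4 − 5 = 3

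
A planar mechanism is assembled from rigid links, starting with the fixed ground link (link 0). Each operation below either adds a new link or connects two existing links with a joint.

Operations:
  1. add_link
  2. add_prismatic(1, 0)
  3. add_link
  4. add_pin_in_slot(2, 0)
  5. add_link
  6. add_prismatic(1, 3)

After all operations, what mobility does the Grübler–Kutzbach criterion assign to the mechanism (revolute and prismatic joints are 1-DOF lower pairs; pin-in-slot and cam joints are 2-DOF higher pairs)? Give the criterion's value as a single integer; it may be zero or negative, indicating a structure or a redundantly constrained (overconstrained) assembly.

M = 4

(L,J1,J2)=(1,0,0); link0 fixed
link1: (2,0,0)
P 1-0 [J1]: (2,1,0)
link2: (3,1,0)
PS 2-0 [J2]: (3,1,1)
link3: (4,1,1)
P 1-3 [J1]: (4,2,1)
Grübler: 3·3 − 2·2 − 1 = 4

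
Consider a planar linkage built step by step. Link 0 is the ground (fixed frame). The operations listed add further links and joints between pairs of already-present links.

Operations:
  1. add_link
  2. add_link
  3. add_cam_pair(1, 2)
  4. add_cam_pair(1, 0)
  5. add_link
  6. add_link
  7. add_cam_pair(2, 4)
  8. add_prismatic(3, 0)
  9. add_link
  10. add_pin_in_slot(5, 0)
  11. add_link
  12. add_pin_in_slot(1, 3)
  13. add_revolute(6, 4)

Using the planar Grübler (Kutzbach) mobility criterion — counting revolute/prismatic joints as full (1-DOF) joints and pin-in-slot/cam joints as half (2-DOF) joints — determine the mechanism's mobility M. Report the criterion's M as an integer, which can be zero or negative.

L=1 J1=0 J2=0
add link → L=2 J1=0 J2=0
add link → L=3 J1=0 J2=0
C@1,2 dof=2 J2 → L=3 J1=0 J2=1
C@1,0 dof=2 J2 → L=3 J1=0 J2=2
add link → L=4 J1=0 J2=2
add link → L=5 J1=0 J2=2
C@2,4 dof=2 J2 → L=5 J1=0 J2=3
P@3,0 dof=1 J1 → L=5 J1=1 J2=3
add link → L=6 J1=1 J2=3
PS@5,0 dof=2 J2 → L=6 J1=1 J2=4
add link → L=7 J1=1 J2=4
PS@1,3 dof=2 J2 → L=7 J1=1 J2=5
R@6,4 dof=1 J1 → L=7 J1=2 J2=5
M=3(L−1)−2J1−J2=3·6−2·2−5=9

M = 9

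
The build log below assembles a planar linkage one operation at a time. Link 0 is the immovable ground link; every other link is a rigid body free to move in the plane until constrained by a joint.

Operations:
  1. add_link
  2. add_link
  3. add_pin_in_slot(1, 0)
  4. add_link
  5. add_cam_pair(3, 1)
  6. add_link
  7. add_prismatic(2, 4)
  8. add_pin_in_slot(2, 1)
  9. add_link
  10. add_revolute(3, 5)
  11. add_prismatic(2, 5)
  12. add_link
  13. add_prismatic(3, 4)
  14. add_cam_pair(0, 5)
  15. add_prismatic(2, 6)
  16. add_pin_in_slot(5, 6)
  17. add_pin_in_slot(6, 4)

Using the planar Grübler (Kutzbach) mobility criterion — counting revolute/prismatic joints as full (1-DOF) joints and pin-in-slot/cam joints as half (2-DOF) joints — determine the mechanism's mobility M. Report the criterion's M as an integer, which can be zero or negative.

link 0 = ground. State L|J1|J2 = 1|0|0
+link1  2|0|0
+link2  3|0|0
PS(1,0) f=2→J2  3|0|1
+link3  4|0|1
C(3,1) f=2→J2  4|0|2
+link4  5|0|2
P(2,4) f=1→J1  5|1|2
PS(2,1) f=2→J2  5|1|3
+link5  6|1|3
R(3,5) f=1→J1  6|2|3
P(2,5) f=1→J1  6|3|3
+link6  7|3|3
P(3,4) f=1→J1  7|4|3
C(0,5) f=2→J2  7|4|4
P(2,6) f=1→J1  7|5|4
PS(5,6) f=2→J2  7|5|5
PS(6,4) f=2→J2  7|5|6
M = 3(7−1)−2·5−6 = 18−10−6 = 2

M = 2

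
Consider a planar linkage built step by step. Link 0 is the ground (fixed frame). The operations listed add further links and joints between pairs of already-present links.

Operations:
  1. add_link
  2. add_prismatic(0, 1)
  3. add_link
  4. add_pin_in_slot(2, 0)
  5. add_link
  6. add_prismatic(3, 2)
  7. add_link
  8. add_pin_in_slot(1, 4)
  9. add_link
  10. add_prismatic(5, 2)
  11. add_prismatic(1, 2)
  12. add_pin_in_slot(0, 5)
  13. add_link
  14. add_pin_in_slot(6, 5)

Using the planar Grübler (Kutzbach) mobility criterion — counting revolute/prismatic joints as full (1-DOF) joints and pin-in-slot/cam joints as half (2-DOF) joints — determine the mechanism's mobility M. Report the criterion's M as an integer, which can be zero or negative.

M = 6

L=1 J1=0 J2=0
add link → L=2 J1=0 J2=0
P@0,1 dof=1 J1 → L=2 J1=1 J2=0
add link → L=3 J1=1 J2=0
PS@2,0 dof=2 J2 → L=3 J1=1 J2=1
add link → L=4 J1=1 J2=1
P@3,2 dof=1 J1 → L=4 J1=2 J2=1
add link → L=5 J1=2 J2=1
PS@1,4 dof=2 J2 → L=5 J1=2 J2=2
add link → L=6 J1=2 J2=2
P@5,2 dof=1 J1 → L=6 J1=3 J2=2
P@1,2 dof=1 J1 → L=6 J1=4 J2=2
PS@0,5 dof=2 J2 → L=6 J1=4 J2=3
add link → L=7 J1=4 J2=3
PS@6,5 dof=2 J2 → L=7 J1=4 J2=4
M=3(L−1)−2J1−J2=3·6−2·4−4=6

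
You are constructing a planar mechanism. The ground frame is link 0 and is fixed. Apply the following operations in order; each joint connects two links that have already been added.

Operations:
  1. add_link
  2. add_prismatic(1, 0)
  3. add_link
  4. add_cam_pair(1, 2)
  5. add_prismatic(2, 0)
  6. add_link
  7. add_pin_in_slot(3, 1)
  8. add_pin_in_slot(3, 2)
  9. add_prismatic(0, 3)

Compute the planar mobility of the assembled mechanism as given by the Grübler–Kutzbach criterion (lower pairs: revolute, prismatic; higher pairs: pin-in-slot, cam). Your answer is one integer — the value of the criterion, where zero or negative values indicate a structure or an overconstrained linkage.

[1;0;0] (link 0 is ground)
L+ [2;0;0]
P(1,0)∈J1 [2;1;0]
L+ [3;1;0]
C(1,2)∈J2 [3;1;1]
P(2,0)∈J1 [3;2;1]
L+ [4;2;1]
PS(3,1)∈J2 [4;2;2]
PS(3,2)∈J2 [4;2;3]
P(0,3)∈J1 [4;3;3]
mobility = 9 − 6 − 3 = 0

M = 0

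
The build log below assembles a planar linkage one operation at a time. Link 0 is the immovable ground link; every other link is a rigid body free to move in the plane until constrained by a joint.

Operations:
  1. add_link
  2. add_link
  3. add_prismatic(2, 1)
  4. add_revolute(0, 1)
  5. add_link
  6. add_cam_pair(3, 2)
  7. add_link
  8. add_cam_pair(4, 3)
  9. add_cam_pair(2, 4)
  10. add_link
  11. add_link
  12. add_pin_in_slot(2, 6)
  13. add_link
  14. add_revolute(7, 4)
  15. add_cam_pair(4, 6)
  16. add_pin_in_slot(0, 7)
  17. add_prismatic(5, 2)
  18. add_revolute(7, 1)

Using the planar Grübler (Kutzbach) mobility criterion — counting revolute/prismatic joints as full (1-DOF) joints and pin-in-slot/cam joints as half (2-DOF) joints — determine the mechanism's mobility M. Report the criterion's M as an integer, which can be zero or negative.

M = 5

link 0 = ground. State L|J1|J2 = 1|0|0
+link1  2|0|0
+link2  3|0|0
P(2,1) f=1→J1  3|1|0
R(0,1) f=1→J1  3|2|0
+link3  4|2|0
C(3,2) f=2→J2  4|2|1
+link4  5|2|1
C(4,3) f=2→J2  5|2|2
C(2,4) f=2→J2  5|2|3
+link5  6|2|3
+link6  7|2|3
PS(2,6) f=2→J2  7|2|4
+link7  8|2|4
R(7,4) f=1→J1  8|3|4
C(4,6) f=2→J2  8|3|5
PS(0,7) f=2→J2  8|3|6
P(5,2) f=1→J1  8|4|6
R(7,1) f=1→J1  8|5|6
M = 3(8−1)−2·5−6 = 21−10−6 = 5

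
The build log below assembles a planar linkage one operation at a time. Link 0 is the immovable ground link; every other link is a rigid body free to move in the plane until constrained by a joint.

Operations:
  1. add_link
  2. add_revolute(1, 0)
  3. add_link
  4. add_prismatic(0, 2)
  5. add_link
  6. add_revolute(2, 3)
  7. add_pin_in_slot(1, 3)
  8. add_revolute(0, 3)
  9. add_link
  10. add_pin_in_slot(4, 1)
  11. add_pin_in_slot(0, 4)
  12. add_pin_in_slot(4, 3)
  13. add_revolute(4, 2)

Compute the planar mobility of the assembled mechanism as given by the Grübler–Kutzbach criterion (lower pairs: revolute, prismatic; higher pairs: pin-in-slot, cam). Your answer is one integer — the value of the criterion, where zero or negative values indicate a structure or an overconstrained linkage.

M = -2

[1;0;0] (link 0 is ground)
L+ [2;0;0]
R(1,0)∈J1 [2;1;0]
L+ [3;1;0]
P(0,2)∈J1 [3;2;0]
L+ [4;2;0]
R(2,3)∈J1 [4;3;0]
PS(1,3)∈J2 [4;3;1]
R(0,3)∈J1 [4;4;1]
L+ [5;4;1]
PS(4,1)∈J2 [5;4;2]
PS(0,4)∈J2 [5;4;3]
PS(4,3)∈J2 [5;4;4]
R(4,2)∈J1 [5;5;4]
mobility = 12 − 10 − 4 = -2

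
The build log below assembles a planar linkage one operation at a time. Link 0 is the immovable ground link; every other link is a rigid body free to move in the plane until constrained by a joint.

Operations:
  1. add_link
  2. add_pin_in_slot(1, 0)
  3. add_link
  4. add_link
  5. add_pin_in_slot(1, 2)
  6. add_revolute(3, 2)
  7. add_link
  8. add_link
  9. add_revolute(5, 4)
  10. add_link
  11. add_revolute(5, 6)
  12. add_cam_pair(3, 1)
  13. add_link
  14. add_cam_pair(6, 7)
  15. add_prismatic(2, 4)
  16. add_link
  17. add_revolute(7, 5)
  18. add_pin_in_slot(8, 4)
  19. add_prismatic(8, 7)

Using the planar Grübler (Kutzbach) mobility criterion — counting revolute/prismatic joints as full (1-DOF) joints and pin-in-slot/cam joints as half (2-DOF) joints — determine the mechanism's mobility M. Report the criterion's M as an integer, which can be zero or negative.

M = 7

ground; <1,0,0>
#1 <2,0,0>
PS:1↔0 J2 <2,0,1>
#2 <3,0,1>
#3 <4,0,1>
PS:1↔2 J2 <4,0,2>
R:3↔2 J1 <4,1,2>
#4 <5,1,2>
#5 <6,1,2>
R:5↔4 J1 <6,2,2>
#6 <7,2,2>
R:5↔6 J1 <7,3,2>
C:3↔1 J2 <7,3,3>
#7 <8,3,3>
C:6↔7 J2 <8,3,4>
P:2↔4 J1 <8,4,4>
#8 <9,4,4>
R:7↔5 J1 <9,5,4>
PS:8↔4 J2 <9,5,5>
P:8↔7 J1 <9,6,5>
3×8 − 2×6 − 1×5 = 7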